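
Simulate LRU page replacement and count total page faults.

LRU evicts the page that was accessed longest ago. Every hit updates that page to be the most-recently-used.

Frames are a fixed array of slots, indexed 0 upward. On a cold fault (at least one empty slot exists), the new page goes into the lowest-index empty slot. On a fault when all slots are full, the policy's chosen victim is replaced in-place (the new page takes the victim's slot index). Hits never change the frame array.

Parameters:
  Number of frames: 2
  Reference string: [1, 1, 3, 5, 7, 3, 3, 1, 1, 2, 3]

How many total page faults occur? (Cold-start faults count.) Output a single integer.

Step 0: ref 1 → FAULT, frames=[1,-]
Step 1: ref 1 → HIT, frames=[1,-]
Step 2: ref 3 → FAULT, frames=[1,3]
Step 3: ref 5 → FAULT (evict 1), frames=[5,3]
Step 4: ref 7 → FAULT (evict 3), frames=[5,7]
Step 5: ref 3 → FAULT (evict 5), frames=[3,7]
Step 6: ref 3 → HIT, frames=[3,7]
Step 7: ref 1 → FAULT (evict 7), frames=[3,1]
Step 8: ref 1 → HIT, frames=[3,1]
Step 9: ref 2 → FAULT (evict 3), frames=[2,1]
Step 10: ref 3 → FAULT (evict 1), frames=[2,3]
Total faults: 8

Answer: 8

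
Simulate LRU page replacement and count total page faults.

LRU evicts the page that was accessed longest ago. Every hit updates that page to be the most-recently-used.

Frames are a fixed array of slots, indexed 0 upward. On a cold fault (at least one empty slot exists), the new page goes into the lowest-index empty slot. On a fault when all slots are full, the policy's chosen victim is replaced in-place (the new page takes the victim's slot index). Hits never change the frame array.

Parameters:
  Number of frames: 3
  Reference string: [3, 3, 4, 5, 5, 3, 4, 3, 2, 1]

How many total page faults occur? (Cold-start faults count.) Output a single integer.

Step 0: ref 3 → FAULT, frames=[3,-,-]
Step 1: ref 3 → HIT, frames=[3,-,-]
Step 2: ref 4 → FAULT, frames=[3,4,-]
Step 3: ref 5 → FAULT, frames=[3,4,5]
Step 4: ref 5 → HIT, frames=[3,4,5]
Step 5: ref 3 → HIT, frames=[3,4,5]
Step 6: ref 4 → HIT, frames=[3,4,5]
Step 7: ref 3 → HIT, frames=[3,4,5]
Step 8: ref 2 → FAULT (evict 5), frames=[3,4,2]
Step 9: ref 1 → FAULT (evict 4), frames=[3,1,2]
Total faults: 5

Answer: 5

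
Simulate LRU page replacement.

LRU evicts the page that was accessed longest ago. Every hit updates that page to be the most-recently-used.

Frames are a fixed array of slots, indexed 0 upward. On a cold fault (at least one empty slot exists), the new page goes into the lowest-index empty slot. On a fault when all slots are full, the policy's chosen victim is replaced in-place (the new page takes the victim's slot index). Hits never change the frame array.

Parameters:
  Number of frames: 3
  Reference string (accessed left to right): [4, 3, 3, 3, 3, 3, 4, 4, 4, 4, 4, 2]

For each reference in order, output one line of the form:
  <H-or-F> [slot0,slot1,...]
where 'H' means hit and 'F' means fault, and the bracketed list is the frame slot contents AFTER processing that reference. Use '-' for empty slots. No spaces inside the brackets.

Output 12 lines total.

F [4,-,-]
F [4,3,-]
H [4,3,-]
H [4,3,-]
H [4,3,-]
H [4,3,-]
H [4,3,-]
H [4,3,-]
H [4,3,-]
H [4,3,-]
H [4,3,-]
F [4,3,2]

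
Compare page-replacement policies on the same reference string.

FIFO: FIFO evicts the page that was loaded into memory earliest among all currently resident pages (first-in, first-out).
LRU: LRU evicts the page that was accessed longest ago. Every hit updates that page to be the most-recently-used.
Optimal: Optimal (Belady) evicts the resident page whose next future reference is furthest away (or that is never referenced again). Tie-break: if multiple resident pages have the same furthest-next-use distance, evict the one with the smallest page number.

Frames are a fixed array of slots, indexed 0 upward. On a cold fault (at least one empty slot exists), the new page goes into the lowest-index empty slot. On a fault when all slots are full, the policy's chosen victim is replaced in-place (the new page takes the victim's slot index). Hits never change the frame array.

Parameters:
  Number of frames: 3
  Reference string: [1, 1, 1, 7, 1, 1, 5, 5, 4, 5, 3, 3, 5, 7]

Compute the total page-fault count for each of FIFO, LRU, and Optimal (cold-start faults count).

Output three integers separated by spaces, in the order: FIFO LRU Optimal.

--- FIFO ---
  step 0: ref 1 -> FAULT, frames=[1,-,-] (faults so far: 1)
  step 1: ref 1 -> HIT, frames=[1,-,-] (faults so far: 1)
  step 2: ref 1 -> HIT, frames=[1,-,-] (faults so far: 1)
  step 3: ref 7 -> FAULT, frames=[1,7,-] (faults so far: 2)
  step 4: ref 1 -> HIT, frames=[1,7,-] (faults so far: 2)
  step 5: ref 1 -> HIT, frames=[1,7,-] (faults so far: 2)
  step 6: ref 5 -> FAULT, frames=[1,7,5] (faults so far: 3)
  step 7: ref 5 -> HIT, frames=[1,7,5] (faults so far: 3)
  step 8: ref 4 -> FAULT, evict 1, frames=[4,7,5] (faults so far: 4)
  step 9: ref 5 -> HIT, frames=[4,7,5] (faults so far: 4)
  step 10: ref 3 -> FAULT, evict 7, frames=[4,3,5] (faults so far: 5)
  step 11: ref 3 -> HIT, frames=[4,3,5] (faults so far: 5)
  step 12: ref 5 -> HIT, frames=[4,3,5] (faults so far: 5)
  step 13: ref 7 -> FAULT, evict 5, frames=[4,3,7] (faults so far: 6)
  FIFO total faults: 6
--- LRU ---
  step 0: ref 1 -> FAULT, frames=[1,-,-] (faults so far: 1)
  step 1: ref 1 -> HIT, frames=[1,-,-] (faults so far: 1)
  step 2: ref 1 -> HIT, frames=[1,-,-] (faults so far: 1)
  step 3: ref 7 -> FAULT, frames=[1,7,-] (faults so far: 2)
  step 4: ref 1 -> HIT, frames=[1,7,-] (faults so far: 2)
  step 5: ref 1 -> HIT, frames=[1,7,-] (faults so far: 2)
  step 6: ref 5 -> FAULT, frames=[1,7,5] (faults so far: 3)
  step 7: ref 5 -> HIT, frames=[1,7,5] (faults so far: 3)
  step 8: ref 4 -> FAULT, evict 7, frames=[1,4,5] (faults so far: 4)
  step 9: ref 5 -> HIT, frames=[1,4,5] (faults so far: 4)
  step 10: ref 3 -> FAULT, evict 1, frames=[3,4,5] (faults so far: 5)
  step 11: ref 3 -> HIT, frames=[3,4,5] (faults so far: 5)
  step 12: ref 5 -> HIT, frames=[3,4,5] (faults so far: 5)
  step 13: ref 7 -> FAULT, evict 4, frames=[3,7,5] (faults so far: 6)
  LRU total faults: 6
--- Optimal ---
  step 0: ref 1 -> FAULT, frames=[1,-,-] (faults so far: 1)
  step 1: ref 1 -> HIT, frames=[1,-,-] (faults so far: 1)
  step 2: ref 1 -> HIT, frames=[1,-,-] (faults so far: 1)
  step 3: ref 7 -> FAULT, frames=[1,7,-] (faults so far: 2)
  step 4: ref 1 -> HIT, frames=[1,7,-] (faults so far: 2)
  step 5: ref 1 -> HIT, frames=[1,7,-] (faults so far: 2)
  step 6: ref 5 -> FAULT, frames=[1,7,5] (faults so far: 3)
  step 7: ref 5 -> HIT, frames=[1,7,5] (faults so far: 3)
  step 8: ref 4 -> FAULT, evict 1, frames=[4,7,5] (faults so far: 4)
  step 9: ref 5 -> HIT, frames=[4,7,5] (faults so far: 4)
  step 10: ref 3 -> FAULT, evict 4, frames=[3,7,5] (faults so far: 5)
  step 11: ref 3 -> HIT, frames=[3,7,5] (faults so far: 5)
  step 12: ref 5 -> HIT, frames=[3,7,5] (faults so far: 5)
  step 13: ref 7 -> HIT, frames=[3,7,5] (faults so far: 5)
  Optimal total faults: 5

Answer: 6 6 5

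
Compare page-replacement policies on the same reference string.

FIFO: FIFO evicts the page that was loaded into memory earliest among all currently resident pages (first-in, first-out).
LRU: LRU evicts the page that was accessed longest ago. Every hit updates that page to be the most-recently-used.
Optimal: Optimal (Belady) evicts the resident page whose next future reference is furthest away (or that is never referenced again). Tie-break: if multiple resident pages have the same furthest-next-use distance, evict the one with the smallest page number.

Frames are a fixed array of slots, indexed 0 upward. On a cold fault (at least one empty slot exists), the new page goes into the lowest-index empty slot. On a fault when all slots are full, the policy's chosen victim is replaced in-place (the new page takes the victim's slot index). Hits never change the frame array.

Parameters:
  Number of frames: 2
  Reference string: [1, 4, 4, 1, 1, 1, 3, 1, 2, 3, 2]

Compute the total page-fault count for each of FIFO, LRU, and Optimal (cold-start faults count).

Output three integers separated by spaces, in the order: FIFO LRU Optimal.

--- FIFO ---
  step 0: ref 1 -> FAULT, frames=[1,-] (faults so far: 1)
  step 1: ref 4 -> FAULT, frames=[1,4] (faults so far: 2)
  step 2: ref 4 -> HIT, frames=[1,4] (faults so far: 2)
  step 3: ref 1 -> HIT, frames=[1,4] (faults so far: 2)
  step 4: ref 1 -> HIT, frames=[1,4] (faults so far: 2)
  step 5: ref 1 -> HIT, frames=[1,4] (faults so far: 2)
  step 6: ref 3 -> FAULT, evict 1, frames=[3,4] (faults so far: 3)
  step 7: ref 1 -> FAULT, evict 4, frames=[3,1] (faults so far: 4)
  step 8: ref 2 -> FAULT, evict 3, frames=[2,1] (faults so far: 5)
  step 9: ref 3 -> FAULT, evict 1, frames=[2,3] (faults so far: 6)
  step 10: ref 2 -> HIT, frames=[2,3] (faults so far: 6)
  FIFO total faults: 6
--- LRU ---
  step 0: ref 1 -> FAULT, frames=[1,-] (faults so far: 1)
  step 1: ref 4 -> FAULT, frames=[1,4] (faults so far: 2)
  step 2: ref 4 -> HIT, frames=[1,4] (faults so far: 2)
  step 3: ref 1 -> HIT, frames=[1,4] (faults so far: 2)
  step 4: ref 1 -> HIT, frames=[1,4] (faults so far: 2)
  step 5: ref 1 -> HIT, frames=[1,4] (faults so far: 2)
  step 6: ref 3 -> FAULT, evict 4, frames=[1,3] (faults so far: 3)
  step 7: ref 1 -> HIT, frames=[1,3] (faults so far: 3)
  step 8: ref 2 -> FAULT, evict 3, frames=[1,2] (faults so far: 4)
  step 9: ref 3 -> FAULT, evict 1, frames=[3,2] (faults so far: 5)
  step 10: ref 2 -> HIT, frames=[3,2] (faults so far: 5)
  LRU total faults: 5
--- Optimal ---
  step 0: ref 1 -> FAULT, frames=[1,-] (faults so far: 1)
  step 1: ref 4 -> FAULT, frames=[1,4] (faults so far: 2)
  step 2: ref 4 -> HIT, frames=[1,4] (faults so far: 2)
  step 3: ref 1 -> HIT, frames=[1,4] (faults so far: 2)
  step 4: ref 1 -> HIT, frames=[1,4] (faults so far: 2)
  step 5: ref 1 -> HIT, frames=[1,4] (faults so far: 2)
  step 6: ref 3 -> FAULT, evict 4, frames=[1,3] (faults so far: 3)
  step 7: ref 1 -> HIT, frames=[1,3] (faults so far: 3)
  step 8: ref 2 -> FAULT, evict 1, frames=[2,3] (faults so far: 4)
  step 9: ref 3 -> HIT, frames=[2,3] (faults so far: 4)
  step 10: ref 2 -> HIT, frames=[2,3] (faults so far: 4)
  Optimal total faults: 4

Answer: 6 5 4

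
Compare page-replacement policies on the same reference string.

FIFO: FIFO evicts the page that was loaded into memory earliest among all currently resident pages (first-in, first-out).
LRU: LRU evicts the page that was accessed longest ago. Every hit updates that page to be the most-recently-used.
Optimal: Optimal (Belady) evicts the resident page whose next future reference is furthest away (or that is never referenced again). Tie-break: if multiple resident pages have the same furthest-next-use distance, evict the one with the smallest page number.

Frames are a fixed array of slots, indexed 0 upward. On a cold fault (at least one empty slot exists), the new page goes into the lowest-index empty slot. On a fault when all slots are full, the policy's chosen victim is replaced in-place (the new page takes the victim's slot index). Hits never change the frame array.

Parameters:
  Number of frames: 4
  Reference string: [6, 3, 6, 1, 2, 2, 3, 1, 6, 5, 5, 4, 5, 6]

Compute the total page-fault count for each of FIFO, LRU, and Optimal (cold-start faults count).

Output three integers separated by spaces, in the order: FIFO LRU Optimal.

Answer: 7 6 6

Derivation:
--- FIFO ---
  step 0: ref 6 -> FAULT, frames=[6,-,-,-] (faults so far: 1)
  step 1: ref 3 -> FAULT, frames=[6,3,-,-] (faults so far: 2)
  step 2: ref 6 -> HIT, frames=[6,3,-,-] (faults so far: 2)
  step 3: ref 1 -> FAULT, frames=[6,3,1,-] (faults so far: 3)
  step 4: ref 2 -> FAULT, frames=[6,3,1,2] (faults so far: 4)
  step 5: ref 2 -> HIT, frames=[6,3,1,2] (faults so far: 4)
  step 6: ref 3 -> HIT, frames=[6,3,1,2] (faults so far: 4)
  step 7: ref 1 -> HIT, frames=[6,3,1,2] (faults so far: 4)
  step 8: ref 6 -> HIT, frames=[6,3,1,2] (faults so far: 4)
  step 9: ref 5 -> FAULT, evict 6, frames=[5,3,1,2] (faults so far: 5)
  step 10: ref 5 -> HIT, frames=[5,3,1,2] (faults so far: 5)
  step 11: ref 4 -> FAULT, evict 3, frames=[5,4,1,2] (faults so far: 6)
  step 12: ref 5 -> HIT, frames=[5,4,1,2] (faults so far: 6)
  step 13: ref 6 -> FAULT, evict 1, frames=[5,4,6,2] (faults so far: 7)
  FIFO total faults: 7
--- LRU ---
  step 0: ref 6 -> FAULT, frames=[6,-,-,-] (faults so far: 1)
  step 1: ref 3 -> FAULT, frames=[6,3,-,-] (faults so far: 2)
  step 2: ref 6 -> HIT, frames=[6,3,-,-] (faults so far: 2)
  step 3: ref 1 -> FAULT, frames=[6,3,1,-] (faults so far: 3)
  step 4: ref 2 -> FAULT, frames=[6,3,1,2] (faults so far: 4)
  step 5: ref 2 -> HIT, frames=[6,3,1,2] (faults so far: 4)
  step 6: ref 3 -> HIT, frames=[6,3,1,2] (faults so far: 4)
  step 7: ref 1 -> HIT, frames=[6,3,1,2] (faults so far: 4)
  step 8: ref 6 -> HIT, frames=[6,3,1,2] (faults so far: 4)
  step 9: ref 5 -> FAULT, evict 2, frames=[6,3,1,5] (faults so far: 5)
  step 10: ref 5 -> HIT, frames=[6,3,1,5] (faults so far: 5)
  step 11: ref 4 -> FAULT, evict 3, frames=[6,4,1,5] (faults so far: 6)
  step 12: ref 5 -> HIT, frames=[6,4,1,5] (faults so far: 6)
  step 13: ref 6 -> HIT, frames=[6,4,1,5] (faults so far: 6)
  LRU total faults: 6
--- Optimal ---
  step 0: ref 6 -> FAULT, frames=[6,-,-,-] (faults so far: 1)
  step 1: ref 3 -> FAULT, frames=[6,3,-,-] (faults so far: 2)
  step 2: ref 6 -> HIT, frames=[6,3,-,-] (faults so far: 2)
  step 3: ref 1 -> FAULT, frames=[6,3,1,-] (faults so far: 3)
  step 4: ref 2 -> FAULT, frames=[6,3,1,2] (faults so far: 4)
  step 5: ref 2 -> HIT, frames=[6,3,1,2] (faults so far: 4)
  step 6: ref 3 -> HIT, frames=[6,3,1,2] (faults so far: 4)
  step 7: ref 1 -> HIT, frames=[6,3,1,2] (faults so far: 4)
  step 8: ref 6 -> HIT, frames=[6,3,1,2] (faults so far: 4)
  step 9: ref 5 -> FAULT, evict 1, frames=[6,3,5,2] (faults so far: 5)
  step 10: ref 5 -> HIT, frames=[6,3,5,2] (faults so far: 5)
  step 11: ref 4 -> FAULT, evict 2, frames=[6,3,5,4] (faults so far: 6)
  step 12: ref 5 -> HIT, frames=[6,3,5,4] (faults so far: 6)
  step 13: ref 6 -> HIT, frames=[6,3,5,4] (faults so far: 6)
  Optimal total faults: 6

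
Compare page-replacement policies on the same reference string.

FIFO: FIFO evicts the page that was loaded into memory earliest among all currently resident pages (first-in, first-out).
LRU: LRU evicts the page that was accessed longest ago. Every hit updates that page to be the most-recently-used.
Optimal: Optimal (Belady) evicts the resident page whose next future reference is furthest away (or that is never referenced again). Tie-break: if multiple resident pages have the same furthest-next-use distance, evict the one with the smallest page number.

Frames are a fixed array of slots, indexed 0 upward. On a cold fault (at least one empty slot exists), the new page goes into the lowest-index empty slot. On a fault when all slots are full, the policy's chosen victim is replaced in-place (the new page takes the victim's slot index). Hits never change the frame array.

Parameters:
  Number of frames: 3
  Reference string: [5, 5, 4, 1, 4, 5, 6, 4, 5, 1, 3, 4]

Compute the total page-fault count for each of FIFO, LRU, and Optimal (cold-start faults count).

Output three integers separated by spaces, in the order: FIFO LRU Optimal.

--- FIFO ---
  step 0: ref 5 -> FAULT, frames=[5,-,-] (faults so far: 1)
  step 1: ref 5 -> HIT, frames=[5,-,-] (faults so far: 1)
  step 2: ref 4 -> FAULT, frames=[5,4,-] (faults so far: 2)
  step 3: ref 1 -> FAULT, frames=[5,4,1] (faults so far: 3)
  step 4: ref 4 -> HIT, frames=[5,4,1] (faults so far: 3)
  step 5: ref 5 -> HIT, frames=[5,4,1] (faults so far: 3)
  step 6: ref 6 -> FAULT, evict 5, frames=[6,4,1] (faults so far: 4)
  step 7: ref 4 -> HIT, frames=[6,4,1] (faults so far: 4)
  step 8: ref 5 -> FAULT, evict 4, frames=[6,5,1] (faults so far: 5)
  step 9: ref 1 -> HIT, frames=[6,5,1] (faults so far: 5)
  step 10: ref 3 -> FAULT, evict 1, frames=[6,5,3] (faults so far: 6)
  step 11: ref 4 -> FAULT, evict 6, frames=[4,5,3] (faults so far: 7)
  FIFO total faults: 7
--- LRU ---
  step 0: ref 5 -> FAULT, frames=[5,-,-] (faults so far: 1)
  step 1: ref 5 -> HIT, frames=[5,-,-] (faults so far: 1)
  step 2: ref 4 -> FAULT, frames=[5,4,-] (faults so far: 2)
  step 3: ref 1 -> FAULT, frames=[5,4,1] (faults so far: 3)
  step 4: ref 4 -> HIT, frames=[5,4,1] (faults so far: 3)
  step 5: ref 5 -> HIT, frames=[5,4,1] (faults so far: 3)
  step 6: ref 6 -> FAULT, evict 1, frames=[5,4,6] (faults so far: 4)
  step 7: ref 4 -> HIT, frames=[5,4,6] (faults so far: 4)
  step 8: ref 5 -> HIT, frames=[5,4,6] (faults so far: 4)
  step 9: ref 1 -> FAULT, evict 6, frames=[5,4,1] (faults so far: 5)
  step 10: ref 3 -> FAULT, evict 4, frames=[5,3,1] (faults so far: 6)
  step 11: ref 4 -> FAULT, evict 5, frames=[4,3,1] (faults so far: 7)
  LRU total faults: 7
--- Optimal ---
  step 0: ref 5 -> FAULT, frames=[5,-,-] (faults so far: 1)
  step 1: ref 5 -> HIT, frames=[5,-,-] (faults so far: 1)
  step 2: ref 4 -> FAULT, frames=[5,4,-] (faults so far: 2)
  step 3: ref 1 -> FAULT, frames=[5,4,1] (faults so far: 3)
  step 4: ref 4 -> HIT, frames=[5,4,1] (faults so far: 3)
  step 5: ref 5 -> HIT, frames=[5,4,1] (faults so far: 3)
  step 6: ref 6 -> FAULT, evict 1, frames=[5,4,6] (faults so far: 4)
  step 7: ref 4 -> HIT, frames=[5,4,6] (faults so far: 4)
  step 8: ref 5 -> HIT, frames=[5,4,6] (faults so far: 4)
  step 9: ref 1 -> FAULT, evict 5, frames=[1,4,6] (faults so far: 5)
  step 10: ref 3 -> FAULT, evict 1, frames=[3,4,6] (faults so far: 6)
  step 11: ref 4 -> HIT, frames=[3,4,6] (faults so far: 6)
  Optimal total faults: 6

Answer: 7 7 6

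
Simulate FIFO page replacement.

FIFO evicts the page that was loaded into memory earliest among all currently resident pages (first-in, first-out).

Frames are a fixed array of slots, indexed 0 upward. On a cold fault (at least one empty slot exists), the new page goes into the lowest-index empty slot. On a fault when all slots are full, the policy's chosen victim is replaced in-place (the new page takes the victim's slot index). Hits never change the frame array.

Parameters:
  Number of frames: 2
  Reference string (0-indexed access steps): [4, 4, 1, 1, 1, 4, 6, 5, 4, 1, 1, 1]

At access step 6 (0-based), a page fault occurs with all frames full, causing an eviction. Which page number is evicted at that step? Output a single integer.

Step 0: ref 4 -> FAULT, frames=[4,-]
Step 1: ref 4 -> HIT, frames=[4,-]
Step 2: ref 1 -> FAULT, frames=[4,1]
Step 3: ref 1 -> HIT, frames=[4,1]
Step 4: ref 1 -> HIT, frames=[4,1]
Step 5: ref 4 -> HIT, frames=[4,1]
Step 6: ref 6 -> FAULT, evict 4, frames=[6,1]
At step 6: evicted page 4

Answer: 4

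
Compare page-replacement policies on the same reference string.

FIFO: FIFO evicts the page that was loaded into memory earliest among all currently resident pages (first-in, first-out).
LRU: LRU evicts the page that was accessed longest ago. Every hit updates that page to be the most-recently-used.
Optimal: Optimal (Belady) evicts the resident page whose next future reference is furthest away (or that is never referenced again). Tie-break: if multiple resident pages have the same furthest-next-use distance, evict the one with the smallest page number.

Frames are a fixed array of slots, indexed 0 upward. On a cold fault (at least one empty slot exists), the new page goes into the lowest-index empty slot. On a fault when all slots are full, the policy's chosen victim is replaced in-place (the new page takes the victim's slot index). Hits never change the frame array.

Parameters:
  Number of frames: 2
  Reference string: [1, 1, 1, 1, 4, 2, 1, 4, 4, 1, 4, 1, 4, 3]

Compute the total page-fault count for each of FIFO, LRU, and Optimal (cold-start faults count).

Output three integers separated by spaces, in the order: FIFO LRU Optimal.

--- FIFO ---
  step 0: ref 1 -> FAULT, frames=[1,-] (faults so far: 1)
  step 1: ref 1 -> HIT, frames=[1,-] (faults so far: 1)
  step 2: ref 1 -> HIT, frames=[1,-] (faults so far: 1)
  step 3: ref 1 -> HIT, frames=[1,-] (faults so far: 1)
  step 4: ref 4 -> FAULT, frames=[1,4] (faults so far: 2)
  step 5: ref 2 -> FAULT, evict 1, frames=[2,4] (faults so far: 3)
  step 6: ref 1 -> FAULT, evict 4, frames=[2,1] (faults so far: 4)
  step 7: ref 4 -> FAULT, evict 2, frames=[4,1] (faults so far: 5)
  step 8: ref 4 -> HIT, frames=[4,1] (faults so far: 5)
  step 9: ref 1 -> HIT, frames=[4,1] (faults so far: 5)
  step 10: ref 4 -> HIT, frames=[4,1] (faults so far: 5)
  step 11: ref 1 -> HIT, frames=[4,1] (faults so far: 5)
  step 12: ref 4 -> HIT, frames=[4,1] (faults so far: 5)
  step 13: ref 3 -> FAULT, evict 1, frames=[4,3] (faults so far: 6)
  FIFO total faults: 6
--- LRU ---
  step 0: ref 1 -> FAULT, frames=[1,-] (faults so far: 1)
  step 1: ref 1 -> HIT, frames=[1,-] (faults so far: 1)
  step 2: ref 1 -> HIT, frames=[1,-] (faults so far: 1)
  step 3: ref 1 -> HIT, frames=[1,-] (faults so far: 1)
  step 4: ref 4 -> FAULT, frames=[1,4] (faults so far: 2)
  step 5: ref 2 -> FAULT, evict 1, frames=[2,4] (faults so far: 3)
  step 6: ref 1 -> FAULT, evict 4, frames=[2,1] (faults so far: 4)
  step 7: ref 4 -> FAULT, evict 2, frames=[4,1] (faults so far: 5)
  step 8: ref 4 -> HIT, frames=[4,1] (faults so far: 5)
  step 9: ref 1 -> HIT, frames=[4,1] (faults so far: 5)
  step 10: ref 4 -> HIT, frames=[4,1] (faults so far: 5)
  step 11: ref 1 -> HIT, frames=[4,1] (faults so far: 5)
  step 12: ref 4 -> HIT, frames=[4,1] (faults so far: 5)
  step 13: ref 3 -> FAULT, evict 1, frames=[4,3] (faults so far: 6)
  LRU total faults: 6
--- Optimal ---
  step 0: ref 1 -> FAULT, frames=[1,-] (faults so far: 1)
  step 1: ref 1 -> HIT, frames=[1,-] (faults so far: 1)
  step 2: ref 1 -> HIT, frames=[1,-] (faults so far: 1)
  step 3: ref 1 -> HIT, frames=[1,-] (faults so far: 1)
  step 4: ref 4 -> FAULT, frames=[1,4] (faults so far: 2)
  step 5: ref 2 -> FAULT, evict 4, frames=[1,2] (faults so far: 3)
  step 6: ref 1 -> HIT, frames=[1,2] (faults so far: 3)
  step 7: ref 4 -> FAULT, evict 2, frames=[1,4] (faults so far: 4)
  step 8: ref 4 -> HIT, frames=[1,4] (faults so far: 4)
  step 9: ref 1 -> HIT, frames=[1,4] (faults so far: 4)
  step 10: ref 4 -> HIT, frames=[1,4] (faults so far: 4)
  step 11: ref 1 -> HIT, frames=[1,4] (faults so far: 4)
  step 12: ref 4 -> HIT, frames=[1,4] (faults so far: 4)
  step 13: ref 3 -> FAULT, evict 1, frames=[3,4] (faults so far: 5)
  Optimal total faults: 5

Answer: 6 6 5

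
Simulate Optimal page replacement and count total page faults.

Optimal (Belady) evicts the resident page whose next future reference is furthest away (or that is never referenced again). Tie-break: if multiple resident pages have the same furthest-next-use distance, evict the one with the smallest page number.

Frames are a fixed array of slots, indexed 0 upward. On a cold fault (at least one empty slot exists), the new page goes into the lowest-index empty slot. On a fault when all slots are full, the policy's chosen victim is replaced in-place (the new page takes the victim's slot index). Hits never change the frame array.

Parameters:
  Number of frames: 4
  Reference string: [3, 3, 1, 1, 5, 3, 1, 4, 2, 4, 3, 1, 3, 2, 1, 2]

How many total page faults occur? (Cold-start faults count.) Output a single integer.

Answer: 5

Derivation:
Step 0: ref 3 → FAULT, frames=[3,-,-,-]
Step 1: ref 3 → HIT, frames=[3,-,-,-]
Step 2: ref 1 → FAULT, frames=[3,1,-,-]
Step 3: ref 1 → HIT, frames=[3,1,-,-]
Step 4: ref 5 → FAULT, frames=[3,1,5,-]
Step 5: ref 3 → HIT, frames=[3,1,5,-]
Step 6: ref 1 → HIT, frames=[3,1,5,-]
Step 7: ref 4 → FAULT, frames=[3,1,5,4]
Step 8: ref 2 → FAULT (evict 5), frames=[3,1,2,4]
Step 9: ref 4 → HIT, frames=[3,1,2,4]
Step 10: ref 3 → HIT, frames=[3,1,2,4]
Step 11: ref 1 → HIT, frames=[3,1,2,4]
Step 12: ref 3 → HIT, frames=[3,1,2,4]
Step 13: ref 2 → HIT, frames=[3,1,2,4]
Step 14: ref 1 → HIT, frames=[3,1,2,4]
Step 15: ref 2 → HIT, frames=[3,1,2,4]
Total faults: 5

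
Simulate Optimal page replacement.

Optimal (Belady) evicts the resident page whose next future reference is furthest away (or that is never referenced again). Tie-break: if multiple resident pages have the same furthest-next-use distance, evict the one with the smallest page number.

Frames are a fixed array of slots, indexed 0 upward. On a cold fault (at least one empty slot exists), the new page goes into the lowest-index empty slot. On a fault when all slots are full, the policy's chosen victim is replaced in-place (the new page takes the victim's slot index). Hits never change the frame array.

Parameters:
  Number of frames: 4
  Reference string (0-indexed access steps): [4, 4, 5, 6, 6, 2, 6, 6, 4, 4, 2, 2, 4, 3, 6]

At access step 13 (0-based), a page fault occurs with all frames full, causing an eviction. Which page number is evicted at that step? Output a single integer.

Step 0: ref 4 -> FAULT, frames=[4,-,-,-]
Step 1: ref 4 -> HIT, frames=[4,-,-,-]
Step 2: ref 5 -> FAULT, frames=[4,5,-,-]
Step 3: ref 6 -> FAULT, frames=[4,5,6,-]
Step 4: ref 6 -> HIT, frames=[4,5,6,-]
Step 5: ref 2 -> FAULT, frames=[4,5,6,2]
Step 6: ref 6 -> HIT, frames=[4,5,6,2]
Step 7: ref 6 -> HIT, frames=[4,5,6,2]
Step 8: ref 4 -> HIT, frames=[4,5,6,2]
Step 9: ref 4 -> HIT, frames=[4,5,6,2]
Step 10: ref 2 -> HIT, frames=[4,5,6,2]
Step 11: ref 2 -> HIT, frames=[4,5,6,2]
Step 12: ref 4 -> HIT, frames=[4,5,6,2]
Step 13: ref 3 -> FAULT, evict 2, frames=[4,5,6,3]
At step 13: evicted page 2

Answer: 2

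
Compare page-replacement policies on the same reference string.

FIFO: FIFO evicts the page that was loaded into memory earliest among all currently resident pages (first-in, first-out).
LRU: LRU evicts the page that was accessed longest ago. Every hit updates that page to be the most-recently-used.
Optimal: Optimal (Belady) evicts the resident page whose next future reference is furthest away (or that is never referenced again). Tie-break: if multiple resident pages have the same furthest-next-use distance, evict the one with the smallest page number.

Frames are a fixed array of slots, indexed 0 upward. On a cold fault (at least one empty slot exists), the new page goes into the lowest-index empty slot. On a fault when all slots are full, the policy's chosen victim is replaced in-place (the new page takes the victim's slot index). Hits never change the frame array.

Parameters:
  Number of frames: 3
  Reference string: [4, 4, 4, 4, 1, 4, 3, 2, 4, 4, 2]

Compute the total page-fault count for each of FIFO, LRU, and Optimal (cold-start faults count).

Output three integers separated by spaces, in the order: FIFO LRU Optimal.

--- FIFO ---
  step 0: ref 4 -> FAULT, frames=[4,-,-] (faults so far: 1)
  step 1: ref 4 -> HIT, frames=[4,-,-] (faults so far: 1)
  step 2: ref 4 -> HIT, frames=[4,-,-] (faults so far: 1)
  step 3: ref 4 -> HIT, frames=[4,-,-] (faults so far: 1)
  step 4: ref 1 -> FAULT, frames=[4,1,-] (faults so far: 2)
  step 5: ref 4 -> HIT, frames=[4,1,-] (faults so far: 2)
  step 6: ref 3 -> FAULT, frames=[4,1,3] (faults so far: 3)
  step 7: ref 2 -> FAULT, evict 4, frames=[2,1,3] (faults so far: 4)
  step 8: ref 4 -> FAULT, evict 1, frames=[2,4,3] (faults so far: 5)
  step 9: ref 4 -> HIT, frames=[2,4,3] (faults so far: 5)
  step 10: ref 2 -> HIT, frames=[2,4,3] (faults so far: 5)
  FIFO total faults: 5
--- LRU ---
  step 0: ref 4 -> FAULT, frames=[4,-,-] (faults so far: 1)
  step 1: ref 4 -> HIT, frames=[4,-,-] (faults so far: 1)
  step 2: ref 4 -> HIT, frames=[4,-,-] (faults so far: 1)
  step 3: ref 4 -> HIT, frames=[4,-,-] (faults so far: 1)
  step 4: ref 1 -> FAULT, frames=[4,1,-] (faults so far: 2)
  step 5: ref 4 -> HIT, frames=[4,1,-] (faults so far: 2)
  step 6: ref 3 -> FAULT, frames=[4,1,3] (faults so far: 3)
  step 7: ref 2 -> FAULT, evict 1, frames=[4,2,3] (faults so far: 4)
  step 8: ref 4 -> HIT, frames=[4,2,3] (faults so far: 4)
  step 9: ref 4 -> HIT, frames=[4,2,3] (faults so far: 4)
  step 10: ref 2 -> HIT, frames=[4,2,3] (faults so far: 4)
  LRU total faults: 4
--- Optimal ---
  step 0: ref 4 -> FAULT, frames=[4,-,-] (faults so far: 1)
  step 1: ref 4 -> HIT, frames=[4,-,-] (faults so far: 1)
  step 2: ref 4 -> HIT, frames=[4,-,-] (faults so far: 1)
  step 3: ref 4 -> HIT, frames=[4,-,-] (faults so far: 1)
  step 4: ref 1 -> FAULT, frames=[4,1,-] (faults so far: 2)
  step 5: ref 4 -> HIT, frames=[4,1,-] (faults so far: 2)
  step 6: ref 3 -> FAULT, frames=[4,1,3] (faults so far: 3)
  step 7: ref 2 -> FAULT, evict 1, frames=[4,2,3] (faults so far: 4)
  step 8: ref 4 -> HIT, frames=[4,2,3] (faults so far: 4)
  step 9: ref 4 -> HIT, frames=[4,2,3] (faults so far: 4)
  step 10: ref 2 -> HIT, frames=[4,2,3] (faults so far: 4)
  Optimal total faults: 4

Answer: 5 4 4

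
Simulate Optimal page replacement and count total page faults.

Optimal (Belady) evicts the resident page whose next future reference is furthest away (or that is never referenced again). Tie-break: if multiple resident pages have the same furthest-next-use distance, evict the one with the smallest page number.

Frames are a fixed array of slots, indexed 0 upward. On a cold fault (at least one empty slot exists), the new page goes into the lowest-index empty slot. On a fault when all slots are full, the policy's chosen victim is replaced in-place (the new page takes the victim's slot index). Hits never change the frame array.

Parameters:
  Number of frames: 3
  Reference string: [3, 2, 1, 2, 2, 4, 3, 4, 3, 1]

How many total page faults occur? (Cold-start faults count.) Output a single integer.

Step 0: ref 3 → FAULT, frames=[3,-,-]
Step 1: ref 2 → FAULT, frames=[3,2,-]
Step 2: ref 1 → FAULT, frames=[3,2,1]
Step 3: ref 2 → HIT, frames=[3,2,1]
Step 4: ref 2 → HIT, frames=[3,2,1]
Step 5: ref 4 → FAULT (evict 2), frames=[3,4,1]
Step 6: ref 3 → HIT, frames=[3,4,1]
Step 7: ref 4 → HIT, frames=[3,4,1]
Step 8: ref 3 → HIT, frames=[3,4,1]
Step 9: ref 1 → HIT, frames=[3,4,1]
Total faults: 4

Answer: 4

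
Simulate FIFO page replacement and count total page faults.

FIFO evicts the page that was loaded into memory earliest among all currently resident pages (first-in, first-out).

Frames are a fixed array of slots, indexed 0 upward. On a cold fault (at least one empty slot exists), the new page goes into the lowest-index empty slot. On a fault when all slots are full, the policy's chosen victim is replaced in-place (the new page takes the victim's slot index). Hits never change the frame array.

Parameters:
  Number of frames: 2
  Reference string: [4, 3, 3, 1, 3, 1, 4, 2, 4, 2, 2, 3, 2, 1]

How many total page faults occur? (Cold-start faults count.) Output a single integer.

Step 0: ref 4 → FAULT, frames=[4,-]
Step 1: ref 3 → FAULT, frames=[4,3]
Step 2: ref 3 → HIT, frames=[4,3]
Step 3: ref 1 → FAULT (evict 4), frames=[1,3]
Step 4: ref 3 → HIT, frames=[1,3]
Step 5: ref 1 → HIT, frames=[1,3]
Step 6: ref 4 → FAULT (evict 3), frames=[1,4]
Step 7: ref 2 → FAULT (evict 1), frames=[2,4]
Step 8: ref 4 → HIT, frames=[2,4]
Step 9: ref 2 → HIT, frames=[2,4]
Step 10: ref 2 → HIT, frames=[2,4]
Step 11: ref 3 → FAULT (evict 4), frames=[2,3]
Step 12: ref 2 → HIT, frames=[2,3]
Step 13: ref 1 → FAULT (evict 2), frames=[1,3]
Total faults: 7

Answer: 7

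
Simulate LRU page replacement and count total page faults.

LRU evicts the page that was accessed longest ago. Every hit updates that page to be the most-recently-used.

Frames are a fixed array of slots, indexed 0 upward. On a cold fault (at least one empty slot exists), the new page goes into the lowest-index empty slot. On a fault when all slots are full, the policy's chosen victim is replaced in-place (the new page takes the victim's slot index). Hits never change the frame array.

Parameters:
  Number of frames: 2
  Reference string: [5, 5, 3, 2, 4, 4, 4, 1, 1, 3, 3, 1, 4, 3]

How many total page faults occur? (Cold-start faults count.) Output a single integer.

Step 0: ref 5 → FAULT, frames=[5,-]
Step 1: ref 5 → HIT, frames=[5,-]
Step 2: ref 3 → FAULT, frames=[5,3]
Step 3: ref 2 → FAULT (evict 5), frames=[2,3]
Step 4: ref 4 → FAULT (evict 3), frames=[2,4]
Step 5: ref 4 → HIT, frames=[2,4]
Step 6: ref 4 → HIT, frames=[2,4]
Step 7: ref 1 → FAULT (evict 2), frames=[1,4]
Step 8: ref 1 → HIT, frames=[1,4]
Step 9: ref 3 → FAULT (evict 4), frames=[1,3]
Step 10: ref 3 → HIT, frames=[1,3]
Step 11: ref 1 → HIT, frames=[1,3]
Step 12: ref 4 → FAULT (evict 3), frames=[1,4]
Step 13: ref 3 → FAULT (evict 1), frames=[3,4]
Total faults: 8

Answer: 8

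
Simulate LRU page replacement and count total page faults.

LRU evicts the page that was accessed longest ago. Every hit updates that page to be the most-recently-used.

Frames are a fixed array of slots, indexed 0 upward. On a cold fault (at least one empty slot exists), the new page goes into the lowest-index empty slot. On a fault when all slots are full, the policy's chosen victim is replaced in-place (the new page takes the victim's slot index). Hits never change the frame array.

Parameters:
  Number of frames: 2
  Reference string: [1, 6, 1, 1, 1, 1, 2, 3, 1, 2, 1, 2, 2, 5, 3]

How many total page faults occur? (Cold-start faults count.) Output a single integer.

Answer: 8

Derivation:
Step 0: ref 1 → FAULT, frames=[1,-]
Step 1: ref 6 → FAULT, frames=[1,6]
Step 2: ref 1 → HIT, frames=[1,6]
Step 3: ref 1 → HIT, frames=[1,6]
Step 4: ref 1 → HIT, frames=[1,6]
Step 5: ref 1 → HIT, frames=[1,6]
Step 6: ref 2 → FAULT (evict 6), frames=[1,2]
Step 7: ref 3 → FAULT (evict 1), frames=[3,2]
Step 8: ref 1 → FAULT (evict 2), frames=[3,1]
Step 9: ref 2 → FAULT (evict 3), frames=[2,1]
Step 10: ref 1 → HIT, frames=[2,1]
Step 11: ref 2 → HIT, frames=[2,1]
Step 12: ref 2 → HIT, frames=[2,1]
Step 13: ref 5 → FAULT (evict 1), frames=[2,5]
Step 14: ref 3 → FAULT (evict 2), frames=[3,5]
Total faults: 8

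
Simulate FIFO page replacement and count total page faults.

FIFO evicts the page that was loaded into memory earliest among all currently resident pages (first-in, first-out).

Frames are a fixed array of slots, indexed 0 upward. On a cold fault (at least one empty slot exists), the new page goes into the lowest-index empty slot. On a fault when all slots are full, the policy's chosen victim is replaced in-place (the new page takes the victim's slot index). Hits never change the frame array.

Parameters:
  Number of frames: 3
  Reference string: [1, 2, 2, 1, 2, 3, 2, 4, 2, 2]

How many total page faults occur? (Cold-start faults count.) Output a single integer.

Step 0: ref 1 → FAULT, frames=[1,-,-]
Step 1: ref 2 → FAULT, frames=[1,2,-]
Step 2: ref 2 → HIT, frames=[1,2,-]
Step 3: ref 1 → HIT, frames=[1,2,-]
Step 4: ref 2 → HIT, frames=[1,2,-]
Step 5: ref 3 → FAULT, frames=[1,2,3]
Step 6: ref 2 → HIT, frames=[1,2,3]
Step 7: ref 4 → FAULT (evict 1), frames=[4,2,3]
Step 8: ref 2 → HIT, frames=[4,2,3]
Step 9: ref 2 → HIT, frames=[4,2,3]
Total faults: 4

Answer: 4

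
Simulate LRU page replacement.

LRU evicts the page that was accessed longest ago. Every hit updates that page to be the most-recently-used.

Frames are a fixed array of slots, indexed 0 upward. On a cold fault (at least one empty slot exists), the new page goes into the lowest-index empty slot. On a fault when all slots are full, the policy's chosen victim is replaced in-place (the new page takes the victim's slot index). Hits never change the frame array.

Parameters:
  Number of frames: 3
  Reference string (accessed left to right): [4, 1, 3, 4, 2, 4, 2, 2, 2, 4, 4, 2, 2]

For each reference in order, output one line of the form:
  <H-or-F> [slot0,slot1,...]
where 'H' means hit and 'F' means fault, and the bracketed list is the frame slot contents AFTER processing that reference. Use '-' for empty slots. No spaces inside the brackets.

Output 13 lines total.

F [4,-,-]
F [4,1,-]
F [4,1,3]
H [4,1,3]
F [4,2,3]
H [4,2,3]
H [4,2,3]
H [4,2,3]
H [4,2,3]
H [4,2,3]
H [4,2,3]
H [4,2,3]
H [4,2,3]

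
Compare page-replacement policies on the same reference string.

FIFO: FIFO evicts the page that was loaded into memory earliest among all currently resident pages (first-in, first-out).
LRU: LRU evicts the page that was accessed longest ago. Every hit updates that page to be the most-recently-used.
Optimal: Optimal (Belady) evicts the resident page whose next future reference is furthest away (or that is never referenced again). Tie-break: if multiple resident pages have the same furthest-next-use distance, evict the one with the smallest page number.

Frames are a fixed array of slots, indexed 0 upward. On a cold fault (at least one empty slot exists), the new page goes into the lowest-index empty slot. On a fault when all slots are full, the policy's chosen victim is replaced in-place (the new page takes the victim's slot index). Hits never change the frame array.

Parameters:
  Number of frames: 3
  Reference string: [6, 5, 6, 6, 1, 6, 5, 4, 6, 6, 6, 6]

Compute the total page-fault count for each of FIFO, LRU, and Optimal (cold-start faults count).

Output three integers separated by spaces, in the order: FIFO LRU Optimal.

--- FIFO ---
  step 0: ref 6 -> FAULT, frames=[6,-,-] (faults so far: 1)
  step 1: ref 5 -> FAULT, frames=[6,5,-] (faults so far: 2)
  step 2: ref 6 -> HIT, frames=[6,5,-] (faults so far: 2)
  step 3: ref 6 -> HIT, frames=[6,5,-] (faults so far: 2)
  step 4: ref 1 -> FAULT, frames=[6,5,1] (faults so far: 3)
  step 5: ref 6 -> HIT, frames=[6,5,1] (faults so far: 3)
  step 6: ref 5 -> HIT, frames=[6,5,1] (faults so far: 3)
  step 7: ref 4 -> FAULT, evict 6, frames=[4,5,1] (faults so far: 4)
  step 8: ref 6 -> FAULT, evict 5, frames=[4,6,1] (faults so far: 5)
  step 9: ref 6 -> HIT, frames=[4,6,1] (faults so far: 5)
  step 10: ref 6 -> HIT, frames=[4,6,1] (faults so far: 5)
  step 11: ref 6 -> HIT, frames=[4,6,1] (faults so far: 5)
  FIFO total faults: 5
--- LRU ---
  step 0: ref 6 -> FAULT, frames=[6,-,-] (faults so far: 1)
  step 1: ref 5 -> FAULT, frames=[6,5,-] (faults so far: 2)
  step 2: ref 6 -> HIT, frames=[6,5,-] (faults so far: 2)
  step 3: ref 6 -> HIT, frames=[6,5,-] (faults so far: 2)
  step 4: ref 1 -> FAULT, frames=[6,5,1] (faults so far: 3)
  step 5: ref 6 -> HIT, frames=[6,5,1] (faults so far: 3)
  step 6: ref 5 -> HIT, frames=[6,5,1] (faults so far: 3)
  step 7: ref 4 -> FAULT, evict 1, frames=[6,5,4] (faults so far: 4)
  step 8: ref 6 -> HIT, frames=[6,5,4] (faults so far: 4)
  step 9: ref 6 -> HIT, frames=[6,5,4] (faults so far: 4)
  step 10: ref 6 -> HIT, frames=[6,5,4] (faults so far: 4)
  step 11: ref 6 -> HIT, frames=[6,5,4] (faults so far: 4)
  LRU total faults: 4
--- Optimal ---
  step 0: ref 6 -> FAULT, frames=[6,-,-] (faults so far: 1)
  step 1: ref 5 -> FAULT, frames=[6,5,-] (faults so far: 2)
  step 2: ref 6 -> HIT, frames=[6,5,-] (faults so far: 2)
  step 3: ref 6 -> HIT, frames=[6,5,-] (faults so far: 2)
  step 4: ref 1 -> FAULT, frames=[6,5,1] (faults so far: 3)
  step 5: ref 6 -> HIT, frames=[6,5,1] (faults so far: 3)
  step 6: ref 5 -> HIT, frames=[6,5,1] (faults so far: 3)
  step 7: ref 4 -> FAULT, evict 1, frames=[6,5,4] (faults so far: 4)
  step 8: ref 6 -> HIT, frames=[6,5,4] (faults so far: 4)
  step 9: ref 6 -> HIT, frames=[6,5,4] (faults so far: 4)
  step 10: ref 6 -> HIT, frames=[6,5,4] (faults so far: 4)
  step 11: ref 6 -> HIT, frames=[6,5,4] (faults so far: 4)
  Optimal total faults: 4

Answer: 5 4 4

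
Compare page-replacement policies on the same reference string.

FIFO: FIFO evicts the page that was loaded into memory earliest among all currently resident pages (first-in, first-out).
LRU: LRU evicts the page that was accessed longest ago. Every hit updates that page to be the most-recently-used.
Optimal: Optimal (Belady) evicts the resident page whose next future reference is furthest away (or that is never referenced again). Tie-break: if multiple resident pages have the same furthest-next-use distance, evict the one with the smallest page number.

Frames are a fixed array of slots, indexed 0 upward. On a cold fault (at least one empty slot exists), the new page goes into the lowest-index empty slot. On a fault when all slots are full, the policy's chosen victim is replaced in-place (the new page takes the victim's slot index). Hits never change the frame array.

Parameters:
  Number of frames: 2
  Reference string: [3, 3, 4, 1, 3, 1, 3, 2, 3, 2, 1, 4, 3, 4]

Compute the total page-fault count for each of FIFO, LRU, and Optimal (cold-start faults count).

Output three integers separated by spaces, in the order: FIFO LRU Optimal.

Answer: 8 8 6

Derivation:
--- FIFO ---
  step 0: ref 3 -> FAULT, frames=[3,-] (faults so far: 1)
  step 1: ref 3 -> HIT, frames=[3,-] (faults so far: 1)
  step 2: ref 4 -> FAULT, frames=[3,4] (faults so far: 2)
  step 3: ref 1 -> FAULT, evict 3, frames=[1,4] (faults so far: 3)
  step 4: ref 3 -> FAULT, evict 4, frames=[1,3] (faults so far: 4)
  step 5: ref 1 -> HIT, frames=[1,3] (faults so far: 4)
  step 6: ref 3 -> HIT, frames=[1,3] (faults so far: 4)
  step 7: ref 2 -> FAULT, evict 1, frames=[2,3] (faults so far: 5)
  step 8: ref 3 -> HIT, frames=[2,3] (faults so far: 5)
  step 9: ref 2 -> HIT, frames=[2,3] (faults so far: 5)
  step 10: ref 1 -> FAULT, evict 3, frames=[2,1] (faults so far: 6)
  step 11: ref 4 -> FAULT, evict 2, frames=[4,1] (faults so far: 7)
  step 12: ref 3 -> FAULT, evict 1, frames=[4,3] (faults so far: 8)
  step 13: ref 4 -> HIT, frames=[4,3] (faults so far: 8)
  FIFO total faults: 8
--- LRU ---
  step 0: ref 3 -> FAULT, frames=[3,-] (faults so far: 1)
  step 1: ref 3 -> HIT, frames=[3,-] (faults so far: 1)
  step 2: ref 4 -> FAULT, frames=[3,4] (faults so far: 2)
  step 3: ref 1 -> FAULT, evict 3, frames=[1,4] (faults so far: 3)
  step 4: ref 3 -> FAULT, evict 4, frames=[1,3] (faults so far: 4)
  step 5: ref 1 -> HIT, frames=[1,3] (faults so far: 4)
  step 6: ref 3 -> HIT, frames=[1,3] (faults so far: 4)
  step 7: ref 2 -> FAULT, evict 1, frames=[2,3] (faults so far: 5)
  step 8: ref 3 -> HIT, frames=[2,3] (faults so far: 5)
  step 9: ref 2 -> HIT, frames=[2,3] (faults so far: 5)
  step 10: ref 1 -> FAULT, evict 3, frames=[2,1] (faults so far: 6)
  step 11: ref 4 -> FAULT, evict 2, frames=[4,1] (faults so far: 7)
  step 12: ref 3 -> FAULT, evict 1, frames=[4,3] (faults so far: 8)
  step 13: ref 4 -> HIT, frames=[4,3] (faults so far: 8)
  LRU total faults: 8
--- Optimal ---
  step 0: ref 3 -> FAULT, frames=[3,-] (faults so far: 1)
  step 1: ref 3 -> HIT, frames=[3,-] (faults so far: 1)
  step 2: ref 4 -> FAULT, frames=[3,4] (faults so far: 2)
  step 3: ref 1 -> FAULT, evict 4, frames=[3,1] (faults so far: 3)
  step 4: ref 3 -> HIT, frames=[3,1] (faults so far: 3)
  step 5: ref 1 -> HIT, frames=[3,1] (faults so far: 3)
  step 6: ref 3 -> HIT, frames=[3,1] (faults so far: 3)
  step 7: ref 2 -> FAULT, evict 1, frames=[3,2] (faults so far: 4)
  step 8: ref 3 -> HIT, frames=[3,2] (faults so far: 4)
  step 9: ref 2 -> HIT, frames=[3,2] (faults so far: 4)
  step 10: ref 1 -> FAULT, evict 2, frames=[3,1] (faults so far: 5)
  step 11: ref 4 -> FAULT, evict 1, frames=[3,4] (faults so far: 6)
  step 12: ref 3 -> HIT, frames=[3,4] (faults so far: 6)
  step 13: ref 4 -> HIT, frames=[3,4] (faults so far: 6)
  Optimal total faults: 6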